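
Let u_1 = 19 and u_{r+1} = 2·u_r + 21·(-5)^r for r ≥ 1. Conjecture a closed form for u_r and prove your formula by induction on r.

Computing the first terms: u_1 = 19, u_2 = -67, u_3 = 391. This suggests u_r = -3(-5)^r + 2^(r + 1).
Base step (r = 1): the formula gives 19 = 19 = u_1.
Inductive step: assume the claim holds for r = p, so u_p = -3(-5)^p + 2^(p + 1).
Then u_{p+1} = 2·u_p + 21·(-5)^p = 2·(-3(-5)^p + 2^(p + 1)) + 21·(-5)^p = -3(-5)^(p + 1) + 2^(p + 2) = -3(-5)^(p+1) + 2^((p+1) + 1),
which is the claimed formula at r = p+1.
By induction, the statement is established for all r ≥ 1.

u_r = -3(-5)^r + 2^(r + 1)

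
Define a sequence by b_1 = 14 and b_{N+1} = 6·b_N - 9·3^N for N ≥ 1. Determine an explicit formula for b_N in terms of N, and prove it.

Computing the first terms: b_1 = 14, b_2 = 57, b_3 = 261. This suggests b_N = 3^(N + 1) + 5·6^(N - 1).
When N = 1: the formula gives 14 = 14 = b_1.
Inductive step: assume the claim holds for N = k, so b_k = 3^(k + 1) + 5·6^(k - 1).
Then b_{k+1} = 6·b_k - 9·3^k = 6·(3^(k + 1) + 5·6^(k - 1)) - 9·3^k = 3^(k + 2) + 5·6^k = 3^((k+1) + 1) + 5·6^((k+1) - 1),
which is the claimed formula at N = k+1.
This completes the induction.

b_N = 3^(N + 1) + 5·6^(N - 1)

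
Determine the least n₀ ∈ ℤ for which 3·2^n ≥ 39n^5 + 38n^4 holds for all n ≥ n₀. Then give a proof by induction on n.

n₀ = 28

At n = 27: 402653184 < 579802131, so the inequality fails and n₀ ≥ 28. We prove 3·2^n ≥ 39n^5 + 38n^4 for all n ≥ 28.
Base step (n = 28): 3·2^n = 805306368 and 39n^5 + 38n^4 = 694561280, so 805306368 ≥ 694561280.
For the inductive step, assume it holds for an arbitrary m ≥ 28, so 3·2^m ≥ 39m^5 + 38m^4.
Then 3·2^(m + 1) = 2·(3·2^m) ≥ 2·(39m^5 + 38m^4).
Also, for m ≥ 28 we have 2·(39m^5 + 38m^4) ≥ 39(m+1)^5 + 38(m+1)^4, since 2·(39m^5 + 38m^4) − (39(m+1)^5 + 38(m+1)^4) = 39m^5 - 157m^4 - 542m^3 - 618m^2 - 347m - 77, which is nonnegative for all m ≥ 28.
Combining, 3·2^(m + 1) ≥ 39(m+1)^5 + 38(m+1)^4.
By induction, the statement is established for all n ≥ 28.
Hence the smallest such n₀ is 28.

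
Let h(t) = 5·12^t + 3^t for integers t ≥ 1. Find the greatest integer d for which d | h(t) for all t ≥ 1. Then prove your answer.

Computing the first values: h(1) = 63 and h(2) = 729; gcd(63, 729) = 9, so d ≤ 9.
We prove 9 | 5·12^t + 3^t for all t ≥ 1 by induction on t.
When t = 1: h(1) = 63 = 9·(7), so 9 | h(1).
Inductive step: assume the claim holds for t = p, i.e. 9 | h(p). Then
h(p+1) − 12·h(p) = (5·12^(p+1) + 3^(p+1)) − 12·(5·12^p + 3^p) = (1)·3^p·(3 − 12) = (-9)·3^p. Since 9 | h(p) by the inductive hypothesis, 9 | 12·h(p); and 9 | -9 since -9 = 9·-1. Therefore 9 | h(p+1).
Hence, by induction on t, the claim holds for every t ≥ 1.
Therefore the largest such d is 9.

d = 9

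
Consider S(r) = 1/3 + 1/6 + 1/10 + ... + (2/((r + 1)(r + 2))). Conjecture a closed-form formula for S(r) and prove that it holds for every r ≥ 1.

S(r) = r/(r + 2)

We claim S(r) = r/(r + 2) for all r ≥ 1.
Base case (r = 1): S(1) = 1/3, and the closed form gives 1/3. They agree.
Inductive step: assume the claim holds for r = k, so S(k) = k/(k + 2).
Then S(k+1) = S(k) + (2/((k + 2)(k + 3))) = (k/(k + 2)) + (2/((k + 2)(k + 3))).
Simplifying, S(k+1) = (k + 1)/(k + 3) = (k+1)/((k+1) + 2),
which is the closed form with r = k+1.
Hence, by induction on r, the claim holds for every r ≥ 1.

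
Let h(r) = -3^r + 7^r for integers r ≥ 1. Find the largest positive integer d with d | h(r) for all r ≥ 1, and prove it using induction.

d = 4

Computing the first values: h(1) = 4 and h(2) = 40; gcd(4, 40) = 4, so d ≤ 4.
We prove 4 | -3^r + 7^r for all r ≥ 1 by induction on r.
Base case (r = 1): h(1) = 4 = 4·(1), so 4 | h(1).
Inductive step: suppose the statement holds for some k ≥ 1, i.e. 4 | h(k). Then
7^{k+1} − 3^{k+1} = 7·7^k − 3·3^k = 7·(7^k − 3^k) + (4)·3^k. The first term is divisible by 4 by the inductive hypothesis, and the second term (4)·3^k is divisible by 4 since 4 | 4. Hence 4 | h(k+1).
This completes the induction.
Therefore the largest such d is 4.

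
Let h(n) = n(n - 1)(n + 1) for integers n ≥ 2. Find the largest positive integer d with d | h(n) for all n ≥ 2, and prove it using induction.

Computing the first values: h(2) = 6 and h(3) = 24; gcd(6, 24) = 6, so d ≤ 6.
We prove 6 | n(n - 1)(n + 1) for all n ≥ 2 by induction on n.
When n = 2: h(2) = 6 = 6·(1), so 6 | h(2).
Suppose the result is true for n = p, i.e. 6 | h(p). Then
h(p+1) − h(p) = p·(p+1)·(p+2) − (p-1)·p·(p+1) = p·(p+1)·[(p+2) − (p-1)] = 3·p·(p+1). The product of 2 consecutive integers is divisible by (2)! = 2, so h(p+1) − h(p) is divisible by 3·2 = 6. By the inductive hypothesis 6 | h(p), hence 6 | h(p+1).
This completes the induction.
Therefore the largest such d is 6.

d = 6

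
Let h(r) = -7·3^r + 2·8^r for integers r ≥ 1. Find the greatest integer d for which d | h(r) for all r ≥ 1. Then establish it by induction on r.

d = 5

Computing the first values: h(1) = -5 and h(2) = 65; gcd(-5, 65) = 5, so d ≤ 5.
We prove 5 | -7·3^r + 2·8^r for all r ≥ 1 by induction on r.
Base step (r = 1): h(1) = -5 = 5·(-1), so 5 | h(1).
Inductive step: assume the claim holds for r = p, i.e. 5 | h(p). Then
h(p+1) − 8·h(p) = (-7·3^(p+1) + 2·8^(p+1)) − 8·(-7·3^p + 2·8^p) = (-7)·3^p·(3 − 8) = (35)·3^p. Since 5 | h(p) by the inductive hypothesis, 5 | 8·h(p); and 5 | 35 since 35 = 5·7. Therefore 5 | h(p+1).
Hence, by induction on r, the claim holds for every r ≥ 1.
Therefore the largest such d is 5.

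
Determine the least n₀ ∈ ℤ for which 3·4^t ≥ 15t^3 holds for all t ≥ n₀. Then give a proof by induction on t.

At t = 4: 768 < 960, so the inequality fails and n₀ ≥ 5. We prove 3·4^t ≥ 15t^3 for all t ≥ 5.
Base step (t = 5): 3·4^t = 3072 and 15t^3 = 1875, so 3072 ≥ 1875.
For the inductive step, assume it holds for an arbitrary i ≥ 5, so 3·4^i ≥ 15i^3.
Then 3·4^(i + 1) = 4·(3·4^i) ≥ 4·(15i^3).
Also, for i ≥ 5 we have 4·(15i^3) ≥ 15(i+1)^3, since 4 ≥ (1 + 1/i)^3 for all i ≥ 5.
Combining, 3·4^(i + 1) ≥ 15(i+1)^3.
By induction, the statement is established for all t ≥ 5.
Hence the smallest such n₀ is 5.

n₀ = 5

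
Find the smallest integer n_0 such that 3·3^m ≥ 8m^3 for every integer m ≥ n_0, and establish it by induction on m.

n_0 = 6

At m = 5: 729 < 1000, so the inequality fails and n_0 ≥ 6. We prove 3·3^m ≥ 8m^3 for all m ≥ 6.
Base case (m = 6): 3·3^m = 2187 and 8m^3 = 1728, so 2187 ≥ 1728.
Inductive step: suppose the statement holds for some j ≥ 6, so 3·3^j ≥ 8j^3.
Then 3·3^(j + 1) = 3·(3·3^j) ≥ 3·(8j^3).
Also, for j ≥ 6 we have 3·(8j^3) ≥ 8(j+1)^3, since 3 ≥ (1 + 1/j)^3 for all j ≥ 6.
Combining, 3·3^(j + 1) ≥ 8(j+1)^3.
By the principle of mathematical induction, the result holds for all m ≥ 6.
Hence the smallest such n_0 is 6.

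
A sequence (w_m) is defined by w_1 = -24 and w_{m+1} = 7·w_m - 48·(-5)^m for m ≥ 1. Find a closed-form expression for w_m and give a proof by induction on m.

w_m = 4(-5)^m - 4·7^(m - 1)

Computing the first terms: w_1 = -24, w_2 = 72, w_3 = -696. This suggests w_m = 4(-5)^m - 4·7^(m - 1).
Base step (m = 1): the formula gives -24 = -24 = w_1.
Inductive step: assume the claim holds for m = k, so w_k = 4(-5)^k - 4·7^(k - 1).
Then w_{k+1} = 7·w_k - 48·(-5)^k = 7·(4(-5)^k - 4·7^(k - 1)) - 48·(-5)^k = 4(-5)^(k + 1) - 4·7^k = 4(-5)^(k+1) - 4·7^((k+1) - 1),
which is the claimed formula at m = k+1.
By the principle of mathematical induction, the result holds for all m ≥ 1.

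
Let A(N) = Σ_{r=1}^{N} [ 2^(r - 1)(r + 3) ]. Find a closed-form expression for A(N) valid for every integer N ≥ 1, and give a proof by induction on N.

We claim A(N) = 2^N(N + 2) - 2 for all N ≥ 1.
Base case (N = 1): A(1) = 4, and the closed form gives 4. They agree.
For the inductive step, assume it holds for an arbitrary r ≥ 1, so A(r) = 2^r(r + 2) - 2.
Then A(r+1) = A(r) + (2^r(r + 4)) = (2^r(r + 2) - 2) + (2^r(r + 4)).
Simplifying, A(r+1) = 2·2^r·r + 6·2^r - 2 = 2^(r+1)((r+1) + 2) - 2,
which is the closed form with N = r+1.
By induction, the statement is established for all N ≥ 1.

A(N) = 2^N(N + 2) - 2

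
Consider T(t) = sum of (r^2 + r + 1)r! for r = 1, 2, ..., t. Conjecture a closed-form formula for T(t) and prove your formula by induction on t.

We claim T(t) = (t + 1)(t + 1)! - 1 for all t ≥ 1.
When t = 1: T(1) = 3, and the closed form gives 3. They agree.
Suppose the result is true for t = r, so T(r) = (r + 1)(r + 1)! - 1.
Then T(r+1) = T(r) + ((r^2 + 3r + 3)(r + 1)!) = ((r + 1)(r + 1)! - 1) + ((r^2 + 3r + 3)(r + 1)!).
Simplifying, T(r+1) = ((r+1) + 1)((r+1) + 1)! - 1,
which is the closed form with t = r+1.
By the principle of mathematical induction, the result holds for all t ≥ 1.

T(t) = (t + 1)(t + 1)! - 1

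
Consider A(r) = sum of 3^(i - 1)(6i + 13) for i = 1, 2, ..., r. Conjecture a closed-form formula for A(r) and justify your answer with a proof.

We claim A(r) = 3^r(3r + 5) - 5 for all r ≥ 1.
Base case (r = 1): A(1) = 19, and the closed form gives 19. They agree.
Inductive step: suppose the statement holds for some i ≥ 1, so A(i) = 3^i(3i + 5) - 5.
Then A(i+1) = A(i) + (3^i(6i + 19)) = (3^i(3i + 5) - 5) + (3^i(6i + 19)).
Simplifying, A(i+1) = 9·3^i·i + 24·3^i - 5 = 3^(i+1)(3(i+1) + 5) - 5,
which is the closed form with r = i+1.
By the principle of mathematical induction, the result holds for all r ≥ 1.

A(r) = 3^r(3r + 5) - 5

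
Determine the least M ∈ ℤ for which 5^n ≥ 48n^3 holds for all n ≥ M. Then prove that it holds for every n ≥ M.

M = 6

At n = 5: 3125 < 6000, so the inequality fails and M ≥ 6. We prove 5^n ≥ 48n^3 for all n ≥ 6.
When n = 6: 5^n = 15625 and 48n^3 = 10368, so 15625 ≥ 10368.
Inductive step: assume the claim holds for n = i, so 5^i ≥ 48i^3.
Then 5^(i + 1) = 5·(5^i) ≥ 5·(48i^3).
Also, for i ≥ 6 we have 5·(48i^3) ≥ 48(i+1)^3, since 5 ≥ (1 + 1/i)^3 for all i ≥ 6.
Combining, 5^(i + 1) ≥ 48(i+1)^3.
By the principle of mathematical induction, the result holds for all n ≥ 6.
Hence the smallest such M is 6.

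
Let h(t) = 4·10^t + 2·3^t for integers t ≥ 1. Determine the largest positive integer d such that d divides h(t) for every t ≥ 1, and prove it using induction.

d = 2

Computing the first values: h(1) = 46 and h(2) = 418; gcd(46, 418) = 2, so d ≤ 2.
We prove 2 | 4·10^t + 2·3^t for all t ≥ 1 by induction on t.
Base case (t = 1): h(1) = 46 = 2·(23), so 2 | h(1).
Inductive step: suppose the statement holds for some j ≥ 1, i.e. 2 | h(j). Then
h(j+1) − 10·h(j) = (4·10^(j+1) + 2·3^(j+1)) − 10·(4·10^j + 2·3^j) = (2)·3^j·(3 − 10) = (-14)·3^j. Since 2 | h(j) by the inductive hypothesis, 2 | 10·h(j); and 2 | -14 since -14 = 2·-7. Therefore 2 | h(j+1).
This completes the induction.
Therefore the largest such d is 2.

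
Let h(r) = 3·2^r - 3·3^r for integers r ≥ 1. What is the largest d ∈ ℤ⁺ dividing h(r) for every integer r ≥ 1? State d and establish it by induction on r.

Computing the first values: h(1) = -3 and h(2) = -15; gcd(-3, -15) = 3, so d ≤ 3.
We prove 3 | 3·2^r - 3·3^r for all r ≥ 1 by induction on r.
When r = 1: h(1) = -3 = 3·(-1), so 3 | h(1).
Inductive step: suppose the statement holds for some j ≥ 1, i.e. 3 | h(j). Then
h(j+1) − 3·h(j) = (3·2^(j+1) - 3·3^(j+1)) − 3·(3·2^j - 3·3^j) = (3)·2^j·(2 − 3) = (-3)·2^j. Since 3 | h(j) by the inductive hypothesis, 3 | 3·h(j); and 3 | -3 since -3 = 3·-1. Therefore 3 | h(j+1).
By the principle of mathematical induction, the result holds for all r ≥ 1.
Therefore the largest such d is 3.

d = 3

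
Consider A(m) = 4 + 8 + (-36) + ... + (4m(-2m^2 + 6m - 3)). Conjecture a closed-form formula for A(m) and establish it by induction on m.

A(m) = -2m(m + 1)(m^2 - 3m + 1)

We claim A(m) = -2m(m + 1)(m^2 - 3m + 1) for all m ≥ 1.
When m = 1: A(1) = 4, and the closed form gives 4. They agree.
Inductive step: assume the claim holds for m = j, so A(j) = 2j(-j^3 + 2j^2 + 2j - 1).
Then A(j+1) = A(j) + (-8j^3 + 12j + 4) = (2j(-j^3 + 2j^2 + 2j - 1)) + (-8j^3 + 12j + 4).
Simplifying, A(j+1) = -2(j + 1)(j + 2)(j^2 - j - 1) = -2(j+1)((j+1) + 1)((j+1)^2 - 3(j+1) + 1),
which is the closed form with m = j+1.
By the principle of mathematical induction, the result holds for all m ≥ 1.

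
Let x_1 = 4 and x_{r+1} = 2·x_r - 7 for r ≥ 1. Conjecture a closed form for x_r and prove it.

Computing the first terms: x_1 = 4, x_2 = 1, x_3 = -5. This suggests x_r = -3·2^(r - 1) + 7.
For the base case r = 1: the formula gives 4 = 4 = x_1.
Suppose the result is true for r = i, so x_i = -3·2^(i - 1) + 7.
Then x_{i+1} = 2·x_i - 7 = 2·(-3·2^(i - 1) + 7) - 7 = -3·2^i + 7 = -3·2^((i+1) - 1) + 7,
which is the claimed formula at r = i+1.
Hence, by induction on r, the claim holds for every r ≥ 1.

x_r = -3·2^(r - 1) + 7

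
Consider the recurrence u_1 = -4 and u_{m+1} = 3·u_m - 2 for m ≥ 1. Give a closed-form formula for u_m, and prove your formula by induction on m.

Computing the first terms: u_1 = -4, u_2 = -14, u_3 = -44. This suggests u_m = -5·3^(m - 1) + 1.
When m = 1: the formula gives -4 = -4 = u_1.
For the inductive step, assume it holds for an arbitrary k ≥ 1, so u_k = -5·3^(k - 1) + 1.
Then u_{k+1} = 3·u_k - 2 = 3·(-5·3^(k - 1) + 1) - 2 = -5·3^k + 1 = -5·3^((k+1) - 1) + 1,
which is the claimed formula at m = k+1.
By the principle of mathematical induction, the result holds for all m ≥ 1.

u_m = -5·3^(m - 1) + 1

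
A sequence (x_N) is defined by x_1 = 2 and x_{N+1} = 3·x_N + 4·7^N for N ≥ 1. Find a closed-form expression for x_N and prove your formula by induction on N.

x_N = -5·3^(N - 1) + 7^N

Computing the first terms: x_1 = 2, x_2 = 34, x_3 = 298. This suggests x_N = -5·3^(N - 1) + 7^N.
For the base case N = 1: the formula gives 2 = 2 = x_1.
Suppose the result is true for N = i, so x_i = -5·3^(i - 1) + 7^i.
Then x_{i+1} = 3·x_i + 4·7^i = 3·(-5·3^(i - 1) + 7^i) + 4·7^i = -5·3^i + 7^(i + 1) = -5·3^((i+1) - 1) + 7^(i+1),
which is the claimed formula at N = i+1.
By induction, the statement is established for all N ≥ 1.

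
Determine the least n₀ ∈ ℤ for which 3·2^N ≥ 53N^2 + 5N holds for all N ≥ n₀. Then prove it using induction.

n₀ = 12

At N = 11: 6144 < 6468, so the inequality fails and n₀ ≥ 12. We prove 3·2^N ≥ 53N^2 + 5N for all N ≥ 12.
When N = 12: 3·2^N = 12288 and 53N^2 + 5N = 7692, so 12288 ≥ 7692.
Inductive step: suppose the statement holds for some i ≥ 12, so 3·2^i ≥ 53i^2 + 5i.
Then 3·2^(i + 1) = 2·(3·2^i) ≥ 2·(53i^2 + 5i).
Also, for i ≥ 12 we have 2·(53i^2 + 5i) ≥ 53(i+1)^2 + 5(i+1), since 2·(53i^2 + 5i) − (53(i+1)^2 + 5(i+1)) = 53i^2 - 101i - 58, which is nonnegative for all i ≥ 12.
Combining, 3·2^(i + 1) ≥ 53(i+1)^2 + 5(i+1).
By the principle of mathematical induction, the result holds for all N ≥ 12.
Hence the smallest such n₀ is 12.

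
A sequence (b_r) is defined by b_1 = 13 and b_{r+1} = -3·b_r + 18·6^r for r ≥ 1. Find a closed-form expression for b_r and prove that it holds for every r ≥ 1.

b_r = (-3)^(r - 1) + 2·6^r

Computing the first terms: b_1 = 13, b_2 = 69, b_3 = 441. This suggests b_r = (-3)^(r - 1) + 2·6^r.
For the base case r = 1: the formula gives 13 = 13 = b_1.
For the inductive step, assume it holds for an arbitrary i ≥ 1, so b_i = (-3)^(i - 1) + 2·6^i.
Then b_{i+1} = -3·b_i + 18·6^i = -3·((-3)^(i - 1) + 2·6^i) + 18·6^i = (-3)^i + 2·6^(i + 1) = (-3)^((i+1) - 1) + 2·6^(i+1),
which is the claimed formula at r = i+1.
By the principle of mathematical induction, the result holds for all r ≥ 1.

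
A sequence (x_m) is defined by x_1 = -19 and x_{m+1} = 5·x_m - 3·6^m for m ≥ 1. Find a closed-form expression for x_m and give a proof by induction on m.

x_m = -5^(m - 1) - 3·6^m

Computing the first terms: x_1 = -19, x_2 = -113, x_3 = -673. This suggests x_m = -5^(m - 1) - 3·6^m.
Base step (m = 1): the formula gives -19 = -19 = x_1.
For the inductive step, assume it holds for an arbitrary j ≥ 1, so x_j = -5^(j - 1) - 3·6^j.
Then x_{j+1} = 5·x_j - 3·6^j = 5·(-5^(j - 1) - 3·6^j) - 3·6^j = -5^j - 3·6^(j + 1) = -5^((j+1) - 1) - 3·6^(j+1),
which is the claimed formula at m = j+1.
Hence, by induction on m, the claim holds for every m ≥ 1.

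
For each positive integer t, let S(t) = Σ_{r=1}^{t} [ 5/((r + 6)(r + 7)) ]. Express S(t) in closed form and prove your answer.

We claim S(t) = 5t/(7(t + 7)) for all t ≥ 1.
For the base case t = 1: S(1) = 5/56, and the closed form gives 5/56. They agree.
Suppose the result is true for t = r, so S(r) = 5r/(7(r + 7)).
Then S(r+1) = S(r) + (5/((r + 7)(r + 8))) = (5r/(7(r + 7))) + (5/((r + 7)(r + 8))).
Simplifying, S(r+1) = 5(r + 1)/(7(r + 8)) = 5(r+1)/(7((r+1) + 7)),
which is the closed form with t = r+1.
This completes the induction.

S(t) = 5t/(7(t + 7))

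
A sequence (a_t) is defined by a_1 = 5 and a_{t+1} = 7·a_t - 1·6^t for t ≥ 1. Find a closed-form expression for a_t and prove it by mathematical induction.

Computing the first terms: a_1 = 5, a_2 = 29, a_3 = 167. This suggests a_t = 6^t - 7^(t - 1).
Base case (t = 1): the formula gives 5 = 5 = a_1.
Inductive step: suppose the statement holds for some k ≥ 1, so a_k = 6^k - 7^(k - 1).
Then a_{k+1} = 7·a_k - 1·6^k = 7·(6^k - 7^(k - 1)) - 1·6^k = 6^(k + 1) - 7^k = 6^(k+1) - 7^((k+1) - 1),
which is the claimed formula at t = k+1.
This completes the induction.

a_t = 6^t - 7^(t - 1)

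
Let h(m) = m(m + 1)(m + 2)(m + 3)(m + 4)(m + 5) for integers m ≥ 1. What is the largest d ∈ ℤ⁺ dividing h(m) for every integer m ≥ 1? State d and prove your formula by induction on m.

Computing the first values: h(1) = 720 and h(2) = 5040; gcd(720, 5040) = 720, so d ≤ 720.
We prove 720 | m(m + 1)(m + 2)(m + 3)(m + 4)(m + 5) for all m ≥ 1 by induction on m.
Base case (m = 1): h(1) = 720 = 720·(1), so 720 | h(1).
Inductive step: suppose the statement holds for some j ≥ 1, i.e. 720 | h(j). Then
h(j+1) − h(j) = (j+1)·(j+2)·(j+3)·(j+4)·(j+5)·(j+6) − j·(j+1)·(j+2)·(j+3)·(j+4)·(j+5) = (j+1)·(j+2)·(j+3)·(j+4)·(j+5)·[(j+6) − j] = 6·(j+1)·(j+2)·(j+3)·(j+4)·(j+5). The product of 5 consecutive integers is divisible by (5)! = 120, so h(j+1) − h(j) is divisible by 6·120 = 720. By the inductive hypothesis 720 | h(j), hence 720 | h(j+1).
By induction, the statement is established for all m ≥ 1.
Therefore the largest such d is 720.

d = 720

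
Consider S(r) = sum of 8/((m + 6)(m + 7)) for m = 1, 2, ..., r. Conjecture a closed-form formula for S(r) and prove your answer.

We claim S(r) = 8r/(7(r + 7)) for all r ≥ 1.
Base step (r = 1): S(1) = 1/7, and the closed form gives 1/7. They agree.
Inductive step: assume the claim holds for r = m, so S(m) = 8m/(7(m + 7)).
Then S(m+1) = S(m) + (8/((m + 7)(m + 8))) = (8m/(7(m + 7))) + (8/((m + 7)(m + 8))).
Simplifying, S(m+1) = 8(m + 1)/(7(m + 8)) = 8(m+1)/(7((m+1) + 7)),
which is the closed form with r = m+1.
Hence, by induction on r, the claim holds for every r ≥ 1.

S(r) = 8r/(7(r + 7))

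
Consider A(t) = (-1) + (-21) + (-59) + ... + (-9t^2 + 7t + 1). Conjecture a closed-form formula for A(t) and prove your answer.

A(t) = -t(3t^2 + t - 3)

We claim A(t) = -t(3t^2 + t - 3) for all t ≥ 1.
For the base case t = 1: A(1) = -1, and the closed form gives -1. They agree.
Inductive step: suppose the statement holds for some p ≥ 1, so A(p) = p(-3p^2 - p + 3).
Then A(p+1) = A(p) + (7p - 9(p + 1)^2 + 8) = (p(-3p^2 - p + 3)) + (7p - 9(p + 1)^2 + 8).
Simplifying, A(p+1) = -(p + 1)(3p^2 + 7p + 1) = -(p+1)(3(p+1)^2 + (p+1) - 3),
which is the closed form with t = p+1.
This completes the induction.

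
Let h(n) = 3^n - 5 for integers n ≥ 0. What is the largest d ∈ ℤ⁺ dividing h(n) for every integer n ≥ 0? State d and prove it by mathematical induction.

d = 2

Computing the first values: h(0) = -4 and h(1) = -2; gcd(-4, -2) = 2, so d ≤ 2.
We prove 2 | 3^n - 5 for all n ≥ 0 by induction on n.
For the base case n = 0: h(0) = -4 = 2·(-2), so 2 | h(0).
Suppose the result is true for n = r, i.e. 2 | h(r). Then
h(r+1) = 3^(r+1) - 5 = 3·(3^r - 5) + 10 = 3·h(r) + 10. The first term is divisible by 2 by the inductive hypothesis, and 10 is divisible by 2. Hence 2 | h(r+1).
This completes the induction.
Therefore the largest such d is 2.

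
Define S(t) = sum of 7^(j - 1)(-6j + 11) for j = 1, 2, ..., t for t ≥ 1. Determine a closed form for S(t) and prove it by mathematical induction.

We claim S(t) = 7^t(-t + 2) - 2 for all t ≥ 1.
Base step (t = 1): S(1) = 5, and the closed form gives 5. They agree.
Inductive step: suppose the statement holds for some j ≥ 1, so S(j) = 7^j(-j + 2) - 2.
Then S(j+1) = S(j) + (7^j(-6j + 5)) = (7^j(-j + 2) - 2) + (7^j(-6j + 5)).
Simplifying, S(j+1) = -7^(j + 1)j + 7^(j + 1) - 2 = 7^(j+1)(-(j+1) + 2) - 2,
which is the closed form with t = j+1.
By the principle of mathematical induction, the result holds for all t ≥ 1.

S(t) = 7^t(-t + 2) - 2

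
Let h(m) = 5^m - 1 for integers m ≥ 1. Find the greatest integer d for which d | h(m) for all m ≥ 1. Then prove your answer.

d = 4

Computing the first values: h(1) = 4 and h(2) = 24; gcd(4, 24) = 4, so d ≤ 4.
We prove 4 | 5^m - 1 for all m ≥ 1 by induction on m.
For the base case m = 1: h(1) = 4 = 4·(1), so 4 | h(1).
Inductive step: assume the claim holds for m = r, i.e. 4 | h(r). Then
5^{r+1} − 1^{r+1} = 5·5^r − 1·1^r = 5·(5^r − 1^r) + (4)·1^r. The first term is divisible by 4 by the inductive hypothesis, and the second term (4)·1^r is divisible by 4 since 4 | 4. Hence 4 | h(r+1).
This completes the induction.
Therefore the largest such d is 4.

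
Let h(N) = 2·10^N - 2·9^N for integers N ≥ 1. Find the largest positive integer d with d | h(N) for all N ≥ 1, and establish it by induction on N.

Computing the first values: h(1) = 2 and h(2) = 38; gcd(2, 38) = 2, so d ≤ 2.
We prove 2 | 2·10^N - 2·9^N for all N ≥ 1 by induction on N.
For the base case N = 1: h(1) = 2 = 2·(1), so 2 | h(1).
Inductive step: assume the claim holds for N = k, i.e. 2 | h(k). Then
h(k+1) − 10·h(k) = (2·10^(k+1) - 2·9^(k+1)) − 10·(2·10^k - 2·9^k) = (-2)·9^k·(9 − 10) = (2)·9^k. Since 2 | h(k) by the inductive hypothesis, 2 | 10·h(k); and 2 | 2 since 2 = 2·1. Therefore 2 | h(k+1).
This completes the induction.
Therefore the largest such d is 2.

d = 2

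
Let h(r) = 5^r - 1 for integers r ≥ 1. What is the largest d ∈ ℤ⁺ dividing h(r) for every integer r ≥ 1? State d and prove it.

Computing the first values: h(1) = 4 and h(2) = 24; gcd(4, 24) = 4, so d ≤ 4.
We prove 4 | 5^r - 1 for all r ≥ 1 by induction on r.
Base case (r = 1): h(1) = 4 = 4·(1), so 4 | h(1).
Inductive step: assume the claim holds for r = p, i.e. 4 | h(p). Then
5^{p+1} − 1^{p+1} = 5·5^p − 1·1^p = 5·(5^p − 1^p) + (4)·1^p. The first term is divisible by 4 by the inductive hypothesis, and the second term (4)·1^p is divisible by 4 since 4 | 4. Hence 4 | h(p+1).
By the principle of mathematical induction, the result holds for all r ≥ 1.
Therefore the largest such d is 4.

d = 4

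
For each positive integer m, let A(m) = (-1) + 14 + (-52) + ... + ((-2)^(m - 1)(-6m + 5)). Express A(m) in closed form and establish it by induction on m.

We claim A(m) = (-2)^m(2m - 1) + 1 for all m ≥ 1.
When m = 1: A(1) = -1, and the closed form gives -1. They agree.
Inductive step: suppose the statement holds for some p ≥ 1, so A(p) = (-2)^p(2p - 1) + 1.
Then A(p+1) = A(p) + ((-2)^p(-6p - 1)) = ((-2)^p(2p - 1) + 1) + ((-2)^p(-6p - 1)).
Simplifying, A(p+1) = (-2)^(p + 1) - (-2)^(p + 2)p + 1 = (-2)^(p+1)(2(p+1) - 1) + 1,
which is the closed form with m = p+1.
By induction, the statement is established for all m ≥ 1.

A(m) = (-2)^m(2m - 1) + 1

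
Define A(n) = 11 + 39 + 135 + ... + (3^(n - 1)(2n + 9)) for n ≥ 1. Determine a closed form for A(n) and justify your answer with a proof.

We claim A(n) = 3^n(n + 4) - 4 for all n ≥ 1.
Base step (n = 1): A(1) = 11, and the closed form gives 11. They agree.
Suppose the result is true for n = k, so A(k) = 3^k(k + 4) - 4.
Then A(k+1) = A(k) + (3^k(2k + 11)) = (3^k(k + 4) - 4) + (3^k(2k + 11)).
Simplifying, A(k+1) = 3·3^k·k + 15·3^k - 4 = 3^(k+1)((k+1) + 4) - 4,
which is the closed form with n = k+1.
By induction, the statement is established for all n ≥ 1.

A(n) = 3^n(n + 4) - 4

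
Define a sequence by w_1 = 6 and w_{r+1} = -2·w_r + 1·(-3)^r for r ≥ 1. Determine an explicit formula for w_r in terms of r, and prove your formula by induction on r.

w_r = 3(-2)^(r - 1) - (-3)^r

Computing the first terms: w_1 = 6, w_2 = -15, w_3 = 39. This suggests w_r = 3(-2)^(r - 1) - (-3)^r.
For the base case r = 1: the formula gives 6 = 6 = w_1.
Suppose the result is true for r = p, so w_p = 3(-2)^(p - 1) - (-3)^p.
Then w_{p+1} = -2·w_p + 1·(-3)^p = -2·(3(-2)^(p - 1) - (-3)^p) + 1·(-3)^p = 3(-2)^p - (-3)^(p + 1) = 3(-2)^((p+1) - 1) - (-3)^(p+1),
which is the claimed formula at r = p+1.
By induction, the statement is established for all r ≥ 1.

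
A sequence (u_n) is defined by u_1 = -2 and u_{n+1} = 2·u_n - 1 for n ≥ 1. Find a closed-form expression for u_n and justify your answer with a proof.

u_n = -3·2^(n - 1) + 1

Computing the first terms: u_1 = -2, u_2 = -5, u_3 = -11. This suggests u_n = -3·2^(n - 1) + 1.
Base case (n = 1): the formula gives -2 = -2 = u_1.
For the inductive step, assume it holds for an arbitrary j ≥ 1, so u_j = -3·2^(j - 1) + 1.
Then u_{j+1} = 2·u_j - 1 = 2·(-3·2^(j - 1) + 1) - 1 = -3·2^j + 1 = -3·2^((j+1) - 1) + 1,
which is the claimed formula at n = j+1.
Hence, by induction on n, the claim holds for every n ≥ 1.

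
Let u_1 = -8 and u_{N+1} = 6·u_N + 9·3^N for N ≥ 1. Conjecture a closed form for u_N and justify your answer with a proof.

u_N = -3^(N + 1) + 6^(N - 1)

Computing the first terms: u_1 = -8, u_2 = -21, u_3 = -45. This suggests u_N = -3^(N + 1) + 6^(N - 1).
For the base case N = 1: the formula gives -8 = -8 = u_1.
For the inductive step, assume it holds for an arbitrary k ≥ 1, so u_k = -3^(k + 1) + 6^(k - 1).
Then u_{k+1} = 6·u_k + 9·3^k = 6·(-3^(k + 1) + 6^(k - 1)) + 9·3^k = -3^(k + 2) + 6^k = -3^((k+1) + 1) + 6^((k+1) - 1),
which is the claimed formula at N = k+1.
Hence, by induction on N, the claim holds for every N ≥ 1.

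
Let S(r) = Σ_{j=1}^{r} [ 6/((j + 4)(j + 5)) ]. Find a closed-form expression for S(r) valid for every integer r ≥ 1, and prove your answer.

We claim S(r) = 6r/(5(r + 5)) for all r ≥ 1.
Base step (r = 1): S(1) = 1/5, and the closed form gives 1/5. They agree.
Inductive step: assume the claim holds for r = j, so S(j) = 6j/(5(j + 5)).
Then S(j+1) = S(j) + (6/((j + 5)(j + 6))) = (6j/(5(j + 5))) + (6/((j + 5)(j + 6))).
Simplifying, S(j+1) = 6(j + 1)/(5(j + 6)) = 6(j+1)/(5((j+1) + 5)),
which is the closed form with r = j+1.
By the principle of mathematical induction, the result holds for all r ≥ 1.

S(r) = 6r/(5(r + 5))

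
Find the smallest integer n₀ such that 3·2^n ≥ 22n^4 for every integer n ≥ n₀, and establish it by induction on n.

n₀ = 21

At n = 20: 3145728 < 3520000, so the inequality fails and n₀ ≥ 21. We prove 3·2^n ≥ 22n^4 for all n ≥ 21.
Base step (n = 21): 3·2^n = 6291456 and 22n^4 = 4278582, so 6291456 ≥ 4278582.
Inductive step: assume the claim holds for n = r, so 3·2^r ≥ 22r^4.
Then 3·2^(r + 1) = 2·(3·2^r) ≥ 2·(22r^4).
Also, for r ≥ 21 we have 2·(22r^4) ≥ 22(r+1)^4, since 2 ≥ (1 + 1/r)^4 for all r ≥ 21.
Combining, 3·2^(r + 1) ≥ 22(r+1)^4.
This completes the induction.
Hence the smallest such n₀ is 21.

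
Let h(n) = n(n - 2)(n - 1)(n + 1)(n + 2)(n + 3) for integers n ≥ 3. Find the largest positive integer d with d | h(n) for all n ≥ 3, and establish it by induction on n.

d = 720

Computing the first values: h(3) = 720 and h(4) = 5040; gcd(720, 5040) = 720, so d ≤ 720.
We prove 720 | n(n - 2)(n - 1)(n + 1)(n + 2)(n + 3) for all n ≥ 3 by induction on n.
For the base case n = 3: h(3) = 720 = 720·(1), so 720 | h(3).
For the inductive step, assume it holds for an arbitrary r ≥ 3, i.e. 720 | h(r). Then
h(r+1) − h(r) = (r-1)·r·(r+1)·(r+2)·(r+3)·(r+4) − (r-2)·(r-1)·r·(r+1)·(r+2)·(r+3) = (r-1)·r·(r+1)·(r+2)·(r+3)·[(r+4) − (r-2)] = 6·(r-1)·r·(r+1)·(r+2)·(r+3). The product of 5 consecutive integers is divisible by (5)! = 120, so h(r+1) − h(r) is divisible by 6·120 = 720. By the inductive hypothesis 720 | h(r), hence 720 | h(r+1).
This completes the induction.
Therefore the largest such d is 720.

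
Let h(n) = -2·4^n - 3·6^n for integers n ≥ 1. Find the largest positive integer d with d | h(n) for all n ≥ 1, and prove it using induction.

Computing the first values: h(1) = -26 and h(2) = -140; gcd(-26, -140) = 2, so d ≤ 2.
We prove 2 | -2·4^n - 3·6^n for all n ≥ 1 by induction on n.
Base case (n = 1): h(1) = -26 = 2·(-13), so 2 | h(1).
Suppose the result is true for n = i, i.e. 2 | h(i). Then
h(i+1) − 6·h(i) = (-2·4^(i+1) - 3·6^(i+1)) − 6·(-2·4^i - 3·6^i) = (-2)·4^i·(4 − 6) = (4)·4^i. Since 2 | h(i) by the inductive hypothesis, 2 | 6·h(i); and 2 | 4 since 4 = 2·2. Therefore 2 | h(i+1).
Hence, by induction on n, the claim holds for every n ≥ 1.
Therefore the largest such d is 2.

d = 2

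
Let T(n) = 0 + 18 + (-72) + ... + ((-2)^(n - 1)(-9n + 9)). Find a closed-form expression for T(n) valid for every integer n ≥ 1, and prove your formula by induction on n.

We claim T(n) = (-2)^n(3n - 2) + 2 for all n ≥ 1.
When n = 1: T(1) = 0, and the closed form gives 0. They agree.
Suppose the result is true for n = j, so T(j) = (-2)^j(3j - 2) + 2.
Then T(j+1) = T(j) + (-9(-2)^j·j) = ((-2)^j(3j - 2) + 2) + (-9(-2)^j·j).
Simplifying, T(j+1) = -6(-2)^j·j - 2(-2)^j + 2 = (-2)^(j+1)(3(j+1) - 2) + 2,
which is the closed form with n = j+1.
Hence, by induction on n, the claim holds for every n ≥ 1.

T(n) = (-2)^n(3n - 2) + 2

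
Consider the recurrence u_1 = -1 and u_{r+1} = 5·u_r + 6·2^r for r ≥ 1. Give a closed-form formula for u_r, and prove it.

Computing the first terms: u_1 = -1, u_2 = 7, u_3 = 59. This suggests u_r = -2^(r + 1) + 3·5^(r - 1).
For the base case r = 1: the formula gives -1 = -1 = u_1.
For the inductive step, assume it holds for an arbitrary m ≥ 1, so u_m = -2^(m + 1) + 3·5^(m - 1).
Then u_{m+1} = 5·u_m + 6·2^m = 5·(-2^(m + 1) + 3·5^(m - 1)) + 6·2^m = -2^(m + 2) + 3·5^m = -2^((m+1) + 1) + 3·5^((m+1) - 1),
which is the claimed formula at r = m+1.
This completes the induction.

u_r = -2^(r + 1) + 3·5^(r - 1)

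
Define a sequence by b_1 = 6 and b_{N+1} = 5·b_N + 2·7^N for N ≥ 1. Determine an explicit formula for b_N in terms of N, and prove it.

Computing the first terms: b_1 = 6, b_2 = 44, b_3 = 318. This suggests b_N = -5^(N - 1) + 7^N.
Base step (N = 1): the formula gives 6 = 6 = b_1.
Suppose the result is true for N = r, so b_r = -5^(r - 1) + 7^r.
Then b_{r+1} = 5·b_r + 2·7^r = 5·(-5^(r - 1) + 7^r) + 2·7^r = -5^r + 7^(r + 1) = -5^((r+1) - 1) + 7^(r+1),
which is the claimed formula at N = r+1.
This completes the induction.

b_N = -5^(N - 1) + 7^N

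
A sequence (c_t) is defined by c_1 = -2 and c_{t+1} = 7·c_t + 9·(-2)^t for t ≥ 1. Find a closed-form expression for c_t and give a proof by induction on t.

Computing the first terms: c_1 = -2, c_2 = -32, c_3 = -188. This suggests c_t = -(-2)^t - 4·7^(t - 1).
For the base case t = 1: the formula gives -2 = -2 = c_1.
Inductive step: assume the claim holds for t = k, so c_k = -(-2)^k - 4·7^(k - 1).
Then c_{k+1} = 7·c_k + 9·(-2)^k = 7·(-(-2)^k - 4·7^(k - 1)) + 9·(-2)^k = -(-2)^(k + 1) - 4·7^k = -(-2)^(k+1) - 4·7^((k+1) - 1),
which is the claimed formula at t = k+1.
This completes the induction.

c_t = -(-2)^t - 4·7^(t - 1)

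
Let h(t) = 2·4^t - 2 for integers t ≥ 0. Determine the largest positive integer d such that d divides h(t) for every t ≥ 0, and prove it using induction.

Computing the first values: h(0) = 0 and h(1) = 6; gcd(0, 6) = 6, so d ≤ 6.
We prove 6 | 2·4^t - 2 for all t ≥ 0 by induction on t.
When t = 0: h(0) = 0 = 6·(0), so 6 | h(0).
Inductive step: assume the claim holds for t = m, i.e. 6 | h(m). Then
h(m+1) = 2·4^(m+1) - 2 = 4·(2·4^m - 2) + 6 = 4·h(m) + 6. The first term is divisible by 6 by the inductive hypothesis, and 6 is divisible by 6. Hence 6 | h(m+1).
By induction, the statement is established for all t ≥ 0.
Therefore the largest such d is 6.

d = 6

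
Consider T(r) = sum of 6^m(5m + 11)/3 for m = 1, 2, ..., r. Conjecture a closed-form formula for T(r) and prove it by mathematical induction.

We claim T(r) = 2·6^r(r + 2) - 4 for all r ≥ 1.
Base step (r = 1): T(1) = 32, and the closed form gives 32. They agree.
Inductive step: suppose the statement holds for some m ≥ 1, so T(m) = 2·6^m(m + 2) - 4.
Then T(m+1) = T(m) + (6^m(10m + 32)) = (2·6^m(m + 2) - 4) + (6^m(10m + 32)).
Simplifying, T(m+1) = 12·6^m·m + 36·6^m - 4 = 2·6^(m+1)((m+1) + 2) - 4,
which is the closed form with r = m+1.
Hence, by induction on r, the claim holds for every r ≥ 1.

T(r) = 2·6^r(r + 2) - 4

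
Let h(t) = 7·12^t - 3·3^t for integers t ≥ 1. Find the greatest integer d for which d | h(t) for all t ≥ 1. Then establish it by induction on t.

Computing the first values: h(1) = 75 and h(2) = 981; gcd(75, 981) = 3, so d ≤ 3.
We prove 3 | 7·12^t - 3·3^t for all t ≥ 1 by induction on t.
Base case (t = 1): h(1) = 75 = 3·(25), so 3 | h(1).
Inductive step: suppose the statement holds for some j ≥ 1, i.e. 3 | h(j). Then
h(j+1) − 12·h(j) = (7·12^(j+1) - 3·3^(j+1)) − 12·(7·12^j - 3·3^j) = (-3)·3^j·(3 − 12) = (27)·3^j. Since 3 | h(j) by the inductive hypothesis, 3 | 12·h(j); and 3 | 27 since 27 = 3·9. Therefore 3 | h(j+1).
This completes the induction.
Therefore the largest such d is 3.

d = 3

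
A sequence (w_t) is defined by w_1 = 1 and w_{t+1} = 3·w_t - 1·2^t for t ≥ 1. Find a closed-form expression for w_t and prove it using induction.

w_t = 2^t - 3^(t - 1)

Computing the first terms: w_1 = 1, w_2 = 1, w_3 = -1. This suggests w_t = 2^t - 3^(t - 1).
For the base case t = 1: the formula gives 1 = 1 = w_1.
Inductive step: assume the claim holds for t = p, so w_p = 2^p - 3^(p - 1).
Then w_{p+1} = 3·w_p - 1·2^p = 3·(2^p - 3^(p - 1)) - 1·2^p = 2^(p + 1) - 3^p = 2^(p+1) - 3^((p+1) - 1),
which is the claimed formula at t = p+1.
By induction, the statement is established for all t ≥ 1.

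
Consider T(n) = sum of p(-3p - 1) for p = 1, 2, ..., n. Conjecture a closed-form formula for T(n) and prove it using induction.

We claim T(n) = -n(n + 1)^2 for all n ≥ 1.
Base case (n = 1): T(1) = -4, and the closed form gives -4. They agree.
For the inductive step, assume it holds for an arbitrary p ≥ 1, so T(p) = p(-p^2 - 2p - 1).
Then T(p+1) = T(p) + (-(p + 1)(3p + 4)) = (p(-p^2 - 2p - 1)) + (-(p + 1)(3p + 4)).
Simplifying, T(p+1) = -(p + 1)(p + 2)^2 = -(p+1)((p+1) + 1)^2,
which is the closed form with n = p+1.
By induction, the statement is established for all n ≥ 1.

T(n) = -n(n + 1)^2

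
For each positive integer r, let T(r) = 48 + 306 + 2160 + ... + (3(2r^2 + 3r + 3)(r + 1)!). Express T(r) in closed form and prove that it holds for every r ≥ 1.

T(r) = (6r + 3)(r + 2)! - 6

We claim T(r) = (6r + 3)(r + 2)! - 6 for all r ≥ 1.
Base step (r = 1): T(1) = 48, and the closed form gives 48. They agree.
For the inductive step, assume it holds for an arbitrary i ≥ 1, so T(i) = (6i + 3)(i + 2)! - 6.
Then T(i+1) = T(i) + (3(2i^2 + 7i + 8)(i + 2)!) = ((6i + 3)(i + 2)! - 6) + (3(2i^2 + 7i + 8)(i + 2)!).
Simplifying, T(i+1) = (6(i+1) + 3)((i+1) + 2)! - 6,
which is the closed form with r = i+1.
This completes the induction.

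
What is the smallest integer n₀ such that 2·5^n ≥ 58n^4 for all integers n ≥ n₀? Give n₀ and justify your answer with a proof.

n₀ = 7

At n = 6: 31250 < 75168, so the inequality fails and n₀ ≥ 7. We prove 2·5^n ≥ 58n^4 for all n ≥ 7.
For the base case n = 7: 2·5^n = 156250 and 58n^4 = 139258, so 156250 ≥ 139258.
Inductive step: assume the claim holds for n = r, so 2·5^r ≥ 58r^4.
Then 2·5^(r + 1) = 5·(2·5^r) ≥ 5·(58r^4).
Also, for r ≥ 7 we have 5·(58r^4) ≥ 58(r+1)^4, since 5 ≥ (1 + 1/r)^4 for all r ≥ 7.
Combining, 2·5^(r + 1) ≥ 58(r+1)^4.
This completes the induction.
Hence the smallest such n₀ is 7.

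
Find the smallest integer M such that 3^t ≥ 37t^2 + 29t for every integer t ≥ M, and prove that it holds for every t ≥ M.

At t = 6: 729 < 1506, so the inequality fails and M ≥ 7. We prove 3^t ≥ 37t^2 + 29t for all t ≥ 7.
When t = 7: 3^t = 2187 and 37t^2 + 29t = 2016, so 2187 ≥ 2016.
Inductive step: suppose the statement holds for some m ≥ 7, so 3^m ≥ 37m^2 + 29m.
Then 3^(m + 1) = 3·(3^m) ≥ 3·(37m^2 + 29m).
Also, for m ≥ 7 we have 3·(37m^2 + 29m) ≥ 37(m+1)^2 + 29(m+1), since 3·(37m^2 + 29m) − (37(m+1)^2 + 29(m+1)) = 74m^2 - 16m - 66, which is nonnegative for all m ≥ 7.
Combining, 3^(m + 1) ≥ 37(m+1)^2 + 29(m+1).
Hence, by induction on t, the claim holds for every t ≥ 7.
Hence the smallest such M is 7.

M = 7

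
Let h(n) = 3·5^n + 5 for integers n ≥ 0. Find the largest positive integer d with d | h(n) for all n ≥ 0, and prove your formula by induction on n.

d = 4

Computing the first values: h(0) = 8 and h(1) = 20; gcd(8, 20) = 4, so d ≤ 4.
We prove 4 | 3·5^n + 5 for all n ≥ 0 by induction on n.
For the base case n = 0: h(0) = 8 = 4·(2), so 4 | h(0).
Suppose the result is true for n = p, i.e. 4 | h(p). Then
h(p+1) = 3·5^(p+1) + 5 = 5·(3·5^p + 5) - 20 = 5·h(p) - 20. The first term is divisible by 4 by the inductive hypothesis, and -20 is divisible by 4. Hence 4 | h(p+1).
By the principle of mathematical induction, the result holds for all n ≥ 0.
Therefore the largest such d is 4.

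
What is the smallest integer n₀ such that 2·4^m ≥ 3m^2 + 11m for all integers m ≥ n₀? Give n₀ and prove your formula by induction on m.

n₀ = 3

At m = 2: 32 < 34, so the inequality fails and n₀ ≥ 3. We prove 2·4^m ≥ 3m^2 + 11m for all m ≥ 3.
Base step (m = 3): 2·4^m = 128 and 3m^2 + 11m = 60, so 128 ≥ 60.
For the inductive step, assume it holds for an arbitrary j ≥ 3, so 2·4^j ≥ 3j^2 + 11j.
Then 2·4^(j + 1) = 4·(2·4^j) ≥ 4·(3j^2 + 11j).
Also, for j ≥ 3 we have 4·(3j^2 + 11j) ≥ 3(j+1)^2 + 11(j+1), since 4·(3j^2 + 11j) − (3(j+1)^2 + 11(j+1)) = 9j^2 + 27j - 14, which is nonnegative for all j ≥ 3.
Combining, 2·4^(j + 1) ≥ 3(j+1)^2 + 11(j+1).
Hence, by induction on m, the claim holds for every m ≥ 3.
Hence the smallest such n₀ is 3.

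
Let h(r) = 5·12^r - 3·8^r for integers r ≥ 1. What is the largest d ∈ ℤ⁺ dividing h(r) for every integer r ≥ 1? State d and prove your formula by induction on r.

d = 12

Computing the first values: h(1) = 36 and h(2) = 528; gcd(36, 528) = 12, so d ≤ 12.
We prove 12 | 5·12^r - 3·8^r for all r ≥ 1 by induction on r.
Base step (r = 1): h(1) = 36 = 12·(3), so 12 | h(1).
For the inductive step, assume it holds for an arbitrary i ≥ 1, i.e. 12 | h(i). Then
h(i+1) − 12·h(i) = (5·12^(i+1) - 3·8^(i+1)) − 12·(5·12^i - 3·8^i) = (-3)·8^i·(8 − 12) = (12)·8^i. Since 12 | h(i) by the inductive hypothesis, 12 | 12·h(i); and 12 | 12 since 12 = 12·1. Therefore 12 | h(i+1).
Hence, by induction on r, the claim holds for every r ≥ 1.
Therefore the largest such d is 12.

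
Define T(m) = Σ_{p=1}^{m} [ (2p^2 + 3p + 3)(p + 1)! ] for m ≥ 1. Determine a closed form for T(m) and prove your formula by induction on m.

T(m) = (2m + 1)(m + 2)! - 2

We claim T(m) = (2m + 1)(m + 2)! - 2 for all m ≥ 1.
When m = 1: T(1) = 16, and the closed form gives 16. They agree.
For the inductive step, assume it holds for an arbitrary p ≥ 1, so T(p) = (2p + 1)(p + 2)! - 2.
Then T(p+1) = T(p) + ((2p^2 + 7p + 8)(p + 2)!) = ((2p + 1)(p + 2)! - 2) + ((2p^2 + 7p + 8)(p + 2)!).
Simplifying, T(p+1) = (2(p+1) + 1)((p+1) + 2)! - 2,
which is the closed form with m = p+1.
By the principle of mathematical induction, the result holds for all m ≥ 1.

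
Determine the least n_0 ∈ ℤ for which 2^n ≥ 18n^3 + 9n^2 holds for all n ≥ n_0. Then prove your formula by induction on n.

At n = 16: 65536 < 76032, so the inequality fails and n_0 ≥ 17. We prove 2^n ≥ 18n^3 + 9n^2 for all n ≥ 17.
For the base case n = 17: 2^n = 131072 and 18n^3 + 9n^2 = 91035, so 131072 ≥ 91035.
Suppose the result is true for n = j, so 2^j ≥ 18j^3 + 9j^2.
Then 2^(j + 1) = 2·(2^j) ≥ 2·(18j^3 + 9j^2).
Also, for j ≥ 17 we have 2·(18j^3 + 9j^2) ≥ 18(j+1)^3 + 9(j+1)^2, since 2·(18j^3 + 9j^2) − (18(j+1)^3 + 9(j+1)^2) = 18j^3 - 45j^2 - 72j - 27, which is nonnegative for all j ≥ 17.
Combining, 2^(j + 1) ≥ 18(j+1)^3 + 9(j+1)^2.
Hence, by induction on n, the claim holds for every n ≥ 17.
Hence the smallest such n_0 is 17.

n_0 = 17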